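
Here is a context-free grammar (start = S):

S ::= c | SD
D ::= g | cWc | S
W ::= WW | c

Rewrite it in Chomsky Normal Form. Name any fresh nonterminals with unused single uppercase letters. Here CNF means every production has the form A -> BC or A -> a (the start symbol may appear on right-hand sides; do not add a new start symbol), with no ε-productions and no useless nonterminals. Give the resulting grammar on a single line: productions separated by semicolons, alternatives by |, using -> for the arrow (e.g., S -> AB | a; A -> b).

No ε-productions.
After unit-elimination: S -> c | SD; D -> c | g | SD | cWc; W -> c | WW.
TERM: introduce A -> c and substitute in every rule of length ≥2.
BIN: D -> AWA becomes D -> AB, B -> WA.

S -> c | SD; A -> c; B -> WA; D -> c | g | AB | SD; W -> c | WW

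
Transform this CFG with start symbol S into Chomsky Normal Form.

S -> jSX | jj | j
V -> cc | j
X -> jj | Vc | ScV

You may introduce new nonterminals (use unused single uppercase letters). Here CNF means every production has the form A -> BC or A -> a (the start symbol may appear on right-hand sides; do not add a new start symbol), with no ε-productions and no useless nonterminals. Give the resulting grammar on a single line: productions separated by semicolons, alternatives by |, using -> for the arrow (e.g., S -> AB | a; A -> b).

S -> j | AA | AC; A -> j; B -> c; C -> SX; D -> BV; V -> j | BB; X -> AA | SD | VB

No ε-productions.
No unit productions to eliminate.
TERM: introduce B -> c, A -> j and substitute in every rule of length ≥2.
BIN: S -> ASX becomes S -> AC, C -> SX; X -> SBV becomes X -> SD, D -> BV.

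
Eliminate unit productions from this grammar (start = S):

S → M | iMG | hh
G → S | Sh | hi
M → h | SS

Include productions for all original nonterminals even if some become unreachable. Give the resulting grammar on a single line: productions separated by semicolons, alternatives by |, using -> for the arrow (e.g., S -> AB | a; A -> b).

S -> h | SS | hh | iMG; G -> h | SS | Sh | hh | hi | iMG; M -> h | SS

Unit productions: G->S, S->M.
Unit pairs (A ⇒* B via units): (G,M), (G,S), (S,M).
S: inherits non-unit rules of {M, S} → SS | h | hh | iMG.
G: inherits non-unit rules of {G, M, S} → SS | Sh | h | hh | hi | iMG.
M: inherits non-unit rules of {M} → SS | h.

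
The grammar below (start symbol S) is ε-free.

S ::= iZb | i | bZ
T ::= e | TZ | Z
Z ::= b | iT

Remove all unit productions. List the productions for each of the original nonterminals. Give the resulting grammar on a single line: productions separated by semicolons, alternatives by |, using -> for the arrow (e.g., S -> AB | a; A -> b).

Unit productions: T->Z.
Unit pairs (A ⇒* B via units): (T,Z).
S: inherits non-unit rules of {S} → bZ | i | iZb.
T: inherits non-unit rules of {T, Z} → TZ | b | e | iT.
Z: inherits non-unit rules of {Z} → b | iT.

S -> i | bZ | iZb; T -> b | e | TZ | iT; Z -> b | iT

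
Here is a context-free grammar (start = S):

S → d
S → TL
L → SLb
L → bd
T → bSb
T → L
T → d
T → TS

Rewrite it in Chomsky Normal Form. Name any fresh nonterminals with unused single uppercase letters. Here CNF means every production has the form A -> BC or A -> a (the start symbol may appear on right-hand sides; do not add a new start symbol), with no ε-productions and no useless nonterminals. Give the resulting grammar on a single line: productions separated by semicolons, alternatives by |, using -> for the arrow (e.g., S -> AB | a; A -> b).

No ε-productions.
After unit-elimination: S -> d | TL; L -> bd | SLb; T -> d | TS | bd | SLb | bSb.
TERM: introduce A -> b, B -> d and substitute in every rule of length ≥2.
BIN: L -> SLA becomes L -> SC, C -> LA; T -> ASA becomes T -> AD, D -> SA; T -> SLA becomes T -> SE, E -> LA.

S -> d | TL; A -> b; B -> d; C -> LA; D -> SA; E -> LA; L -> AB | SC; T -> d | AB | AD | SE | TS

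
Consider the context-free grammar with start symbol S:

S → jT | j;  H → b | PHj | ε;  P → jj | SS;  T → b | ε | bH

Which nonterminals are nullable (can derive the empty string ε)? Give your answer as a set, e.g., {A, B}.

Directly nullable (have an ε-rule): {H, T}.
Not nullable: P, S — each has a terminal in every rule's right-hand side or depends on a non-nullable symbol.

{H, T}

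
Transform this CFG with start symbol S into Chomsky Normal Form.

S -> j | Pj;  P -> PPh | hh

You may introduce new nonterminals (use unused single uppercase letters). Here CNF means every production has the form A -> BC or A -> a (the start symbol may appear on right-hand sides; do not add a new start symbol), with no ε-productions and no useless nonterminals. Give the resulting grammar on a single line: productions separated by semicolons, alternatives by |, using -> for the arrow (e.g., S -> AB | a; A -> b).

No ε-productions.
No unit productions to eliminate.
TERM: introduce A -> h, B -> j and substitute in every rule of length ≥2.
BIN: P -> PPA becomes P -> PC, C -> PA.

S -> j | PB; A -> h; B -> j; C -> PA; P -> AA | PC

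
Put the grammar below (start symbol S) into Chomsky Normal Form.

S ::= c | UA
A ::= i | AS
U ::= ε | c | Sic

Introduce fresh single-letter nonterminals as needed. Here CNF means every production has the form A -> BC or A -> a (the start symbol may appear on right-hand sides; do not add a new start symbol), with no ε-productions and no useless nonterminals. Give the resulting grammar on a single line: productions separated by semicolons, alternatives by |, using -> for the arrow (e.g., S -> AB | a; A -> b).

S -> c | i | AS | UA; A -> i | AS; B -> i; C -> c; D -> BC; U -> c | SD

Nullable: {U}; after ε-elimination: S -> A | c | UA; A -> i | AS; U -> c | Sic.
After unit-elimination: S -> c | i | AS | UA; A -> i | AS; U -> c | Sic.
TERM: introduce C -> c, B -> i and substitute in every rule of length ≥2.
BIN: U -> SBC becomes U -> SD, D -> BC.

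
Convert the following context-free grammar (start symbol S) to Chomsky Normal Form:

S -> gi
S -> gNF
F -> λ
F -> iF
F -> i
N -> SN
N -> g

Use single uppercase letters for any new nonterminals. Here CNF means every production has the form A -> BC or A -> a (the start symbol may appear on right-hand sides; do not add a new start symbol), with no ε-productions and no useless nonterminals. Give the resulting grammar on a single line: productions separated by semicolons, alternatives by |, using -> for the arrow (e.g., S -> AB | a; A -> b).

Nullable: {F}; after ε-elimination: S -> gN | gi | gNF; F -> i | iF; N -> g | SN.
No unit productions to eliminate.
TERM: introduce B -> g, A -> i and substitute in every rule of length ≥2.
BIN: S -> BNF becomes S -> BC, C -> NF.

S -> BA | BC | BN; A -> i; B -> g; C -> NF; F -> i | AF; N -> g | SN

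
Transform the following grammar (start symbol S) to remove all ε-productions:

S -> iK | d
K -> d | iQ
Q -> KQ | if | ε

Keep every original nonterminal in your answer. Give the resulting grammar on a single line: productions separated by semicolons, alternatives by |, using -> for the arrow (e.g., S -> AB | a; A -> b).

S -> d | iK; K -> d | i | iQ; Q -> K | KQ | if

Nullable set: {Q}.
K -> iQ: Q nullable, giving i | iQ.
Drop Q -> ε.
Q -> KQ: Q nullable, giving K | KQ.
Unchanged (no nullable symbols): S -> d; S -> iK; K -> d; Q -> if.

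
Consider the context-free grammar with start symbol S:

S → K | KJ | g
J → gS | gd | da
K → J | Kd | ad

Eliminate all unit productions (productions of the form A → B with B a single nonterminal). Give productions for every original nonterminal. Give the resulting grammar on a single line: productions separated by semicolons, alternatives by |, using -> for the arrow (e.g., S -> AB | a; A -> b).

S -> g | KJ | Kd | ad | da | gS | gd; J -> da | gS | gd; K -> Kd | ad | da | gS | gd

Unit productions: K->J, S->K.
Unit pairs (A ⇒* B via units): (K,J), (S,J), (S,K).
S: inherits non-unit rules of {J, K, S} → KJ | Kd | ad | da | g | gS | gd.
J: inherits non-unit rules of {J} → da | gS | gd.
K: inherits non-unit rules of {J, K} → Kd | ad | da | gS | gd.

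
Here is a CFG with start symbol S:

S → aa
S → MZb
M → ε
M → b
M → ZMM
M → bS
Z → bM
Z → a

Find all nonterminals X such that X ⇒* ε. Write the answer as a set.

{M}

Directly nullable (have an ε-rule): {M}.
Not nullable: S, Z — each has a terminal in every rule's right-hand side or depends on a non-nullable symbol.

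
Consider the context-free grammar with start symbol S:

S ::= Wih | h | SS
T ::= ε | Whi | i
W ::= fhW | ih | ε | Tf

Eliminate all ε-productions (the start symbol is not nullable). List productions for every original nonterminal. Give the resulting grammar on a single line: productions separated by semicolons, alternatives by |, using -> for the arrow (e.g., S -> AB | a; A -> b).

Nullable set: {T, W}.
S -> Wih: W nullable, giving Wih | ih.
Drop T -> ε.
T -> Whi: W nullable, giving Whi | hi.
Drop W -> ε.
W -> Tf: T nullable, giving Tf | f.
W -> fhW: W nullable, giving fh | fhW.
Unchanged (no nullable symbols): S -> SS; S -> h; T -> i; W -> ih.

S -> h | SS | ih | Wih; T -> i | hi | Whi; W -> f | Tf | fh | ih | fhW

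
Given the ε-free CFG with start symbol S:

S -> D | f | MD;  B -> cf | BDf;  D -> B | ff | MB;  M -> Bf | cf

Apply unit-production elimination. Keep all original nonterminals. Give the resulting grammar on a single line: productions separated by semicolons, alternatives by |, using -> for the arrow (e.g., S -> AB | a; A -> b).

Unit productions: D->B, S->D.
Unit pairs (A ⇒* B via units): (D,B), (S,B), (S,D).
S: inherits non-unit rules of {B, D, S} → BDf | MB | MD | cf | f | ff.
B: inherits non-unit rules of {B} → BDf | cf.
D: inherits non-unit rules of {B, D} → BDf | MB | cf | ff.
M: inherits non-unit rules of {M} → Bf | cf.

S -> f | MB | MD | cf | ff | BDf; B -> cf | BDf; D -> MB | cf | ff | BDf; M -> Bf | cf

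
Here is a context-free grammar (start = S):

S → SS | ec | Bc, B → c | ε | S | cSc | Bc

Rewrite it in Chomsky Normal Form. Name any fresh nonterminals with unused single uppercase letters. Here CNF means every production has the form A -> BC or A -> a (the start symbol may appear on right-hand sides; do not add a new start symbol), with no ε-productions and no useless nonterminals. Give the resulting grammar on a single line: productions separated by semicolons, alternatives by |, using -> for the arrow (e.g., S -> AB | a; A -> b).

S -> c | BA | CA | SS; A -> c; B -> c | AD | BA | CA | SS; C -> e; D -> SA

Nullable: {B}; after ε-elimination: S -> c | Bc | SS | ec; B -> S | c | Bc | cSc.
After unit-elimination: S -> c | Bc | SS | ec; B -> c | Bc | SS | ec | cSc.
TERM: introduce A -> c, C -> e and substitute in every rule of length ≥2.
BIN: B -> ASA becomes B -> AD, D -> SA.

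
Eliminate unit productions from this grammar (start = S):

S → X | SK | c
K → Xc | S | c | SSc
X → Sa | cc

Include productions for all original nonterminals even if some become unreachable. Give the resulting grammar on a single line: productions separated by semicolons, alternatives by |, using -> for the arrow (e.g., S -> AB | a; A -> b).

Unit productions: K->S, S->X.
Unit pairs (A ⇒* B via units): (K,S), (K,X), (S,X).
S: inherits non-unit rules of {S, X} → SK | Sa | c | cc.
K: inherits non-unit rules of {K, S, X} → SK | SSc | Sa | Xc | c | cc.
X: inherits non-unit rules of {X} → Sa | cc.

S -> c | SK | Sa | cc; K -> c | SK | Sa | Xc | cc | SSc; X -> Sa | cc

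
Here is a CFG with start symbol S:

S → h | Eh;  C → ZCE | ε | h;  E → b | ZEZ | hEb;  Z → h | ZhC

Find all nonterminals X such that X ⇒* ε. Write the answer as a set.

{C}

Directly nullable (have an ε-rule): {C}.
Not nullable: E, S, Z — each has a terminal in every rule's right-hand side or depends on a non-nullable symbol.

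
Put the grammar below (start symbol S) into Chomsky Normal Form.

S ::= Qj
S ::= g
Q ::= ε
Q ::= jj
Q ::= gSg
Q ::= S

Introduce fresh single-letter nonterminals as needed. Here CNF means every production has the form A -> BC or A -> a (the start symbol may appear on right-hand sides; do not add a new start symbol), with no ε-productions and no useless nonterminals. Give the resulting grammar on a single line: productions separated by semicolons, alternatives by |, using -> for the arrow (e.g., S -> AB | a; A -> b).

S -> g | j | QA; A -> j; B -> g; C -> SB; Q -> g | j | AA | BC | QA

Nullable: {Q}; after ε-elimination: S -> g | j | Qj; Q -> S | jj | gSg.
After unit-elimination: S -> g | j | Qj; Q -> g | j | Qj | jj | gSg.
TERM: introduce B -> g, A -> j and substitute in every rule of length ≥2.
BIN: Q -> BSB becomes Q -> BC, C -> SB.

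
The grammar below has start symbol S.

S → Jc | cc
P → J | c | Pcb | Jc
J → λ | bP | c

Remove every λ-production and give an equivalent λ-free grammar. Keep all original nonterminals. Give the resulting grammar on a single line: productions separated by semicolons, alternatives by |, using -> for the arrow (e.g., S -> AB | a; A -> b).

S -> c | Jc | cc; J -> b | c | bP; P -> J | c | Jc | cb | Pcb

Nullable set: {J, P}.
S -> Jc: J nullable, giving Jc | c.
Drop J -> λ.
J -> bP: P nullable, giving b | bP.
P -> J: J nullable, giving J.
P -> Jc: J nullable, giving Jc | c.
P -> Pcb: P nullable, giving Pcb | cb.
Unchanged (no nullable symbols): S -> cc; J -> c; P -> c.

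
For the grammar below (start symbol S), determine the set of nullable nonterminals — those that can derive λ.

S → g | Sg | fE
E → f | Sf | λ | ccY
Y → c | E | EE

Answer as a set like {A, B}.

{E, Y}

Directly nullable (have an ε-rule): {E}.
Y is nullable via Y -> E (every symbol on the right is already known nullable).
Not nullable: S — each has a terminal in every rule's right-hand side or depends on a non-nullable symbol.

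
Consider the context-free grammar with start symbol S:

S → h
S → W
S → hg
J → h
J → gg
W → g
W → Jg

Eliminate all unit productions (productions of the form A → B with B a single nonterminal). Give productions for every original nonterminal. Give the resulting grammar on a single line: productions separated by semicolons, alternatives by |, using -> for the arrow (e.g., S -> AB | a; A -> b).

Unit productions: S->W.
Unit pairs (A ⇒* B via units): (S,W).
S: inherits non-unit rules of {S, W} → Jg | g | h | hg.
J: inherits non-unit rules of {J} → gg | h.
W: inherits non-unit rules of {W} → Jg | g.

S -> g | h | Jg | hg; J -> h | gg; W -> g | Jg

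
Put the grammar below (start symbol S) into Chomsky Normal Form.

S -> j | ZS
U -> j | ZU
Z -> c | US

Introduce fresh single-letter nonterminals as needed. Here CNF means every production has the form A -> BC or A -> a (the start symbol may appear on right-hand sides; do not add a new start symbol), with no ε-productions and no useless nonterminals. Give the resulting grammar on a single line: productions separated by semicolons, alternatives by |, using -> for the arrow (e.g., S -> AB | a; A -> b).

No ε-productions.
No unit productions to eliminate.

S -> j | ZS; U -> j | ZU; Z -> c | US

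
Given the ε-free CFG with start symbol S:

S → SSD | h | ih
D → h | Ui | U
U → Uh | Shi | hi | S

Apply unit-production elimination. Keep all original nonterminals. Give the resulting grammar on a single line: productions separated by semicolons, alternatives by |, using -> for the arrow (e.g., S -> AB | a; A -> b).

S -> h | ih | SSD; D -> h | Uh | Ui | hi | ih | SSD | Shi; U -> h | Uh | hi | ih | SSD | Shi

Unit productions: D->U, U->S.
Unit pairs (A ⇒* B via units): (D,S), (D,U), (U,S).
S: inherits non-unit rules of {S} → SSD | h | ih.
D: inherits non-unit rules of {D, S, U} → SSD | Shi | Uh | Ui | h | hi | ih.
U: inherits non-unit rules of {S, U} → SSD | Shi | Uh | h | hi | ih.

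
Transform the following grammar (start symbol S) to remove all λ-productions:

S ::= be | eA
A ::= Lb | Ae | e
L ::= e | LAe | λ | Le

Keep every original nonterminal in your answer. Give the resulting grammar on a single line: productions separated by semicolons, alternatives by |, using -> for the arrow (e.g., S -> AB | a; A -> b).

S -> be | eA; A -> b | e | Ae | Lb; L -> e | Ae | Le | LAe

Nullable set: {L}.
A -> Lb: L nullable, giving Lb | b.
Drop L -> λ.
L -> LAe: L nullable, giving Ae | LAe.
L -> Le: L nullable, giving Le | e.
Unchanged (no nullable symbols): S -> be; S -> eA; A -> Ae; A -> e; L -> e.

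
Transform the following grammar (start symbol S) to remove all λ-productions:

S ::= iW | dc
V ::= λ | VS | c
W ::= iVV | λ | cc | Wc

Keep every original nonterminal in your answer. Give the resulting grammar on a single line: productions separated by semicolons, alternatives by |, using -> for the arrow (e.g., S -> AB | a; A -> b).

Nullable set: {V, W}.
S -> iW: W nullable, giving i | iW.
Drop V -> λ.
V -> VS: V nullable, giving S | VS.
Drop W -> λ.
W -> Wc: W nullable, giving Wc | c.
W -> iVV: V, V nullable, giving i | iV | iVV.
Unchanged (no nullable symbols): S -> dc; V -> c; W -> cc.

S -> i | dc | iW; V -> S | c | VS; W -> c | i | Wc | cc | iV | iVV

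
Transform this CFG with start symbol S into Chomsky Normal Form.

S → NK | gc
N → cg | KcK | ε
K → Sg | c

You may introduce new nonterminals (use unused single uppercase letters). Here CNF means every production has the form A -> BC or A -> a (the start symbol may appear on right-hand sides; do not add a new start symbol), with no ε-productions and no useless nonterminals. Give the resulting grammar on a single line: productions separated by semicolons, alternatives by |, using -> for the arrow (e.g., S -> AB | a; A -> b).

S -> c | AB | NK | SA; A -> g; B -> c; C -> BK; K -> c | SA; N -> BA | KC

Nullable: {N}; after ε-elimination: S -> K | NK | gc; K -> c | Sg; N -> cg | KcK.
After unit-elimination: S -> c | NK | Sg | gc; K -> c | Sg; N -> cg | KcK.
TERM: introduce B -> c, A -> g and substitute in every rule of length ≥2.
BIN: N -> KBK becomes N -> KC, C -> BK.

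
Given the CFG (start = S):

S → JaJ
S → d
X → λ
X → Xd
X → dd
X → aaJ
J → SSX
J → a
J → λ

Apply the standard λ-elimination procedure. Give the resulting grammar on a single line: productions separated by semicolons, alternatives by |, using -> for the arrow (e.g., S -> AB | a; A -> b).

S -> a | d | Ja | aJ | JaJ; J -> a | SS | SSX; X -> d | Xd | aa | dd | aaJ

Nullable set: {J, X}.
S -> JaJ: J, J nullable, giving Ja | JaJ | a | aJ.
Drop J -> λ.
J -> SSX: X nullable, giving SS | SSX.
Drop X -> λ.
X -> Xd: X nullable, giving Xd | d.
X -> aaJ: J nullable, giving aa | aaJ.
Unchanged (no nullable symbols): S -> d; J -> a; X -> dd.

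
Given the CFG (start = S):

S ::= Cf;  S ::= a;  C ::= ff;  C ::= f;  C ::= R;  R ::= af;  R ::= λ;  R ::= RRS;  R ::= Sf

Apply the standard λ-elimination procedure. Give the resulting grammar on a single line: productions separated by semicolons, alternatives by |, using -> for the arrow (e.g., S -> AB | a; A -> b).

S -> a | f | Cf; C -> R | f | ff; R -> S | RS | Sf | af | RRS

Nullable set: {C, R}.
S -> Cf: C nullable, giving Cf | f.
C -> R: R nullable, giving R.
Drop R -> λ.
R -> RRS: R, R nullable, giving RRS | RS | S.
Unchanged (no nullable symbols): S -> a; C -> f; C -> ff; R -> Sf; R -> af.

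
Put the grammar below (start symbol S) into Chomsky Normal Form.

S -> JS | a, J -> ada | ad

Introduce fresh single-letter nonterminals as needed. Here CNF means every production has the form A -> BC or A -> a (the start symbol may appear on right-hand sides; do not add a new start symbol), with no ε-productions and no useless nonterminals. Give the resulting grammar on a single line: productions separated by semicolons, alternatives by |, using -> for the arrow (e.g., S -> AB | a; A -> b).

S -> a | JS; A -> a; B -> d; C -> BA; J -> AB | AC

No ε-productions.
No unit productions to eliminate.
TERM: introduce A -> a, B -> d and substitute in every rule of length ≥2.
BIN: J -> ABA becomes J -> AC, C -> BA.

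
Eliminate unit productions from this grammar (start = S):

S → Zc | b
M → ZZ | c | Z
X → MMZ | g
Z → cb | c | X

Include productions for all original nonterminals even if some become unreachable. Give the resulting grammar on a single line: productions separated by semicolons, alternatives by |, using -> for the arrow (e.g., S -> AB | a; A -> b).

S -> b | Zc; M -> c | g | ZZ | cb | MMZ; X -> g | MMZ; Z -> c | g | cb | MMZ

Unit productions: M->Z, Z->X.
Unit pairs (A ⇒* B via units): (M,X), (M,Z), (Z,X).
S: inherits non-unit rules of {S} → Zc | b.
M: inherits non-unit rules of {M, X, Z} → MMZ | ZZ | c | cb | g.
X: inherits non-unit rules of {X} → MMZ | g.
Z: inherits non-unit rules of {X, Z} → MMZ | c | cb | g.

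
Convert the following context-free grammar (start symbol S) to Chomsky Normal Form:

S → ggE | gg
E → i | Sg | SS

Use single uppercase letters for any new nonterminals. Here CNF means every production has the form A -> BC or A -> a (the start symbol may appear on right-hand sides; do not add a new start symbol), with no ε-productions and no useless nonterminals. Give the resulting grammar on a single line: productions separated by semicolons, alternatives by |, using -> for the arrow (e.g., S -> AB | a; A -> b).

No ε-productions.
No unit productions to eliminate.
TERM: introduce A -> g and substitute in every rule of length ≥2.
BIN: S -> AAE becomes S -> AB, B -> AE.

S -> AA | AB; A -> g; B -> AE; E -> i | SA | SS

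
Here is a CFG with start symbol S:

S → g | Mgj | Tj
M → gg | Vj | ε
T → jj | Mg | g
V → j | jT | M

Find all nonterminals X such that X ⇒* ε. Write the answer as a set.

Directly nullable (have an ε-rule): {M}.
V is nullable via V -> M (every symbol on the right is already known nullable).
Not nullable: S, T — each has a terminal in every rule's right-hand side or depends on a non-nullable symbol.

{M, V}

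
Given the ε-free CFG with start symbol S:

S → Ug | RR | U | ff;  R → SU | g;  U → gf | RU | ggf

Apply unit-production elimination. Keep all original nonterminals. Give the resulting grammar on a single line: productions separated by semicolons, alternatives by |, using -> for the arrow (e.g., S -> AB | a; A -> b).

Unit productions: S->U.
Unit pairs (A ⇒* B via units): (S,U).
S: inherits non-unit rules of {S, U} → RR | RU | Ug | ff | gf | ggf.
R: inherits non-unit rules of {R} → SU | g.
U: inherits non-unit rules of {U} → RU | gf | ggf.

S -> RR | RU | Ug | ff | gf | ggf; R -> g | SU; U -> RU | gf | ggf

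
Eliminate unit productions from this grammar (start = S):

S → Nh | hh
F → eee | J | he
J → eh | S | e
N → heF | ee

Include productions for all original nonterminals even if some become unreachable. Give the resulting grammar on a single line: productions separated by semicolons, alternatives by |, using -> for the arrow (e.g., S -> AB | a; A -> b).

Unit productions: F->J, J->S.
Unit pairs (A ⇒* B via units): (F,J), (F,S), (J,S).
S: inherits non-unit rules of {S} → Nh | hh.
F: inherits non-unit rules of {F, J, S} → Nh | e | eee | eh | he | hh.
J: inherits non-unit rules of {J, S} → Nh | e | eh | hh.
N: inherits non-unit rules of {N} → ee | heF.

S -> Nh | hh; F -> e | Nh | eh | he | hh | eee; J -> e | Nh | eh | hh; N -> ee | heF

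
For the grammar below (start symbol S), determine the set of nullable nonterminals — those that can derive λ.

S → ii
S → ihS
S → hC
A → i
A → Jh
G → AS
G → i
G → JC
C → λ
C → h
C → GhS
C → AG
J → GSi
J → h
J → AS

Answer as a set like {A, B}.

{C}

Directly nullable (have an ε-rule): {C}.
Not nullable: A, G, J, S — each has a terminal in every rule's right-hand side or depends on a non-nullable symbol.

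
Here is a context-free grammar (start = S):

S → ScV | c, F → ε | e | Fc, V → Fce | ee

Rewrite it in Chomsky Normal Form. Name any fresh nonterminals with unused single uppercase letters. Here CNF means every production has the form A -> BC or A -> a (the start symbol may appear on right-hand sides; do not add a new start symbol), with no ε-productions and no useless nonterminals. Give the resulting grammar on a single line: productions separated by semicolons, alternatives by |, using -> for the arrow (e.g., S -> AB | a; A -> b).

S -> c | SC; A -> c; B -> e; C -> AV; D -> AB; F -> c | e | FA; V -> AB | BB | FD

Nullable: {F}; after ε-elimination: S -> c | ScV; F -> c | e | Fc; V -> ce | ee | Fce.
No unit productions to eliminate.
TERM: introduce A -> c, B -> e and substitute in every rule of length ≥2.
BIN: S -> SAV becomes S -> SC, C -> AV; V -> FAB becomes V -> FD, D -> AB.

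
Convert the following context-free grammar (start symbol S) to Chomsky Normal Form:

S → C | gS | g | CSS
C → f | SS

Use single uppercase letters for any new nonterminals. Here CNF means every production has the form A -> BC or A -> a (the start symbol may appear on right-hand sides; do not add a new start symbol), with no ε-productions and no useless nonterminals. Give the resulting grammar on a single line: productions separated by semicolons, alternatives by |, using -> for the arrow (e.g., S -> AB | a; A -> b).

No ε-productions.
After unit-elimination: S -> f | g | SS | gS | CSS; C -> f | SS.
TERM: introduce A -> g and substitute in every rule of length ≥2.
BIN: S -> CSS becomes S -> CB, B -> SS.

S -> f | g | AS | CB | SS; A -> g; B -> SS; C -> f | SS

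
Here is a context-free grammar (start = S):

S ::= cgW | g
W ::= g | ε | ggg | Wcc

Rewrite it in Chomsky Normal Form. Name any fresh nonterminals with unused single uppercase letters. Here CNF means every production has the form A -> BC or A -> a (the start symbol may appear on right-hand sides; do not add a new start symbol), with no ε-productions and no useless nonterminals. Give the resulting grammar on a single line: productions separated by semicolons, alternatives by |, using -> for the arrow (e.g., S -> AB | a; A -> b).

S -> g | AB | AC; A -> c; B -> g; C -> BW; D -> BB; E -> AA; W -> g | AA | BD | WE

Nullable: {W}; after ε-elimination: S -> g | cg | cgW; W -> g | cc | Wcc | ggg.
No unit productions to eliminate.
TERM: introduce A -> c, B -> g and substitute in every rule of length ≥2.
BIN: S -> ABW becomes S -> AC, C -> BW; W -> BBB becomes W -> BD, D -> BB; W -> WAA becomes W -> WE, E -> AA.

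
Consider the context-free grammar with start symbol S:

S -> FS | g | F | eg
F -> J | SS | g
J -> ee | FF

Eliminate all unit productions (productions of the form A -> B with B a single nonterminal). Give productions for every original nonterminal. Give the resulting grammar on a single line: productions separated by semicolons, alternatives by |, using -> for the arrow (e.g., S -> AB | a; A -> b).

Unit productions: F->J, S->F.
Unit pairs (A ⇒* B via units): (F,J), (S,F), (S,J).
S: inherits non-unit rules of {F, J, S} → FF | FS | SS | ee | eg | g.
F: inherits non-unit rules of {F, J} → FF | SS | ee | g.
J: inherits non-unit rules of {J} → FF | ee.

S -> g | FF | FS | SS | ee | eg; F -> g | FF | SS | ee; J -> FF | ee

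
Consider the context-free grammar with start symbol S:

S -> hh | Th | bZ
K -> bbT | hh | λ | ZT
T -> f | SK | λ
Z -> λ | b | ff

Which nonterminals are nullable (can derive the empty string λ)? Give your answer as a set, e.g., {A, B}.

{K, T, Z}

Directly nullable (have an ε-rule): {K, T, Z}.
Not nullable: S — each has a terminal in every rule's right-hand side or depends on a non-nullable symbol.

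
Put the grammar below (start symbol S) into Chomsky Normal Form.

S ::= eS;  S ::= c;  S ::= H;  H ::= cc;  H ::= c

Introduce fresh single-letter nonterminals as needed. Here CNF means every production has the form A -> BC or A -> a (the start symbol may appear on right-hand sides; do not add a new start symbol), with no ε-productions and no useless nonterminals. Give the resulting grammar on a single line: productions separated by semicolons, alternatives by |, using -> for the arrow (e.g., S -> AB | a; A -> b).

S -> c | AA | BS; A -> c; B -> e

No ε-productions.
After unit-elimination: S -> c | cc | eS; H -> c | cc.
TERM: introduce A -> c, B -> e and substitute in every rule of length ≥2.
Drop unreachable/unproductive: H.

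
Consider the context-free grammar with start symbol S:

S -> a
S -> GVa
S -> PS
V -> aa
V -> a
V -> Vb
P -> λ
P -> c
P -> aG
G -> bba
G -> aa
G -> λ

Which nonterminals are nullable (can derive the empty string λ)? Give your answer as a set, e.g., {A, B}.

Directly nullable (have an ε-rule): {G, P}.
Not nullable: S, V — each has a terminal in every rule's right-hand side or depends on a non-nullable symbol.

{G, P}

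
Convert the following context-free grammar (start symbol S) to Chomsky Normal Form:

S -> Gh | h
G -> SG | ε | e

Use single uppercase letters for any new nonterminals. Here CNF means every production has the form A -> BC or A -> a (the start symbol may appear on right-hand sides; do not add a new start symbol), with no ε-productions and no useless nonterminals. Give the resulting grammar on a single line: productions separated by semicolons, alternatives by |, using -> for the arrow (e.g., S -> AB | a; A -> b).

S -> h | GA; A -> h; G -> e | h | GA | SG

Nullable: {G}; after ε-elimination: S -> h | Gh; G -> S | e | SG.
After unit-elimination: S -> h | Gh; G -> e | h | Gh | SG.
TERM: introduce A -> h and substitute in every rule of length ≥2.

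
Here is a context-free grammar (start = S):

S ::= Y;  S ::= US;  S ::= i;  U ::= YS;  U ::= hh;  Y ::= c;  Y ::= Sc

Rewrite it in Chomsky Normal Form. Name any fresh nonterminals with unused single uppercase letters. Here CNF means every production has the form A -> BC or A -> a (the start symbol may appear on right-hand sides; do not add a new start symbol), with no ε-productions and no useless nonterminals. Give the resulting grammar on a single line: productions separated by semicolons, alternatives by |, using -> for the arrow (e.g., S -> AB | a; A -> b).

No ε-productions.
After unit-elimination: S -> c | i | Sc | US; U -> YS | hh; Y -> c | Sc.
TERM: introduce A -> c, B -> h and substitute in every rule of length ≥2.

S -> c | i | SA | US; A -> c; B -> h; U -> BB | YS; Y -> c | SA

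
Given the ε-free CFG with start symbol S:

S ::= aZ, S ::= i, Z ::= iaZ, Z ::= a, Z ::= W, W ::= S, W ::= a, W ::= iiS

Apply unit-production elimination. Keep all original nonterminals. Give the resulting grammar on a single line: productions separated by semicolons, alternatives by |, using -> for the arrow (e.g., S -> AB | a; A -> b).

S -> i | aZ; W -> a | i | aZ | iiS; Z -> a | i | aZ | iaZ | iiS

Unit productions: W->S, Z->W.
Unit pairs (A ⇒* B via units): (W,S), (Z,S), (Z,W).
S: inherits non-unit rules of {S} → aZ | i.
W: inherits non-unit rules of {S, W} → a | aZ | i | iiS.
Z: inherits non-unit rules of {S, W, Z} → a | aZ | i | iaZ | iiS.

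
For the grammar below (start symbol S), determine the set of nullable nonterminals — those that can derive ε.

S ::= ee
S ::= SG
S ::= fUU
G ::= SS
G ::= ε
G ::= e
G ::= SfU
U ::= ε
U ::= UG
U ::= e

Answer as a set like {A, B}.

Directly nullable (have an ε-rule): {G, U}.
Not nullable: S — each has a terminal in every rule's right-hand side or depends on a non-nullable symbol.

{G, U}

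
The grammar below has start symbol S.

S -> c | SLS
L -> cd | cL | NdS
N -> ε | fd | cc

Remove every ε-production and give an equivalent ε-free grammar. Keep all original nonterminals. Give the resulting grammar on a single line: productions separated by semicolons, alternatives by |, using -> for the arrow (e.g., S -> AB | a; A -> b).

Nullable set: {N}.
L -> NdS: N nullable, giving NdS | dS.
Drop N -> ε.
Unchanged (no nullable symbols): S -> SLS; S -> c; L -> cL; L -> cd; N -> cc; N -> fd.

S -> c | SLS; L -> cL | cd | dS | NdS; N -> cc | fd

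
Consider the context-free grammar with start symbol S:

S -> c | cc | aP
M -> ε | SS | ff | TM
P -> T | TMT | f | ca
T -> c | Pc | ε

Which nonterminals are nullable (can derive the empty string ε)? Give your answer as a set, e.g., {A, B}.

{M, P, T}

Directly nullable (have an ε-rule): {M, T}.
P is nullable via P -> T (every symbol on the right is already known nullable).
Not nullable: S — each has a terminal in every rule's right-hand side or depends on a non-nullable symbol.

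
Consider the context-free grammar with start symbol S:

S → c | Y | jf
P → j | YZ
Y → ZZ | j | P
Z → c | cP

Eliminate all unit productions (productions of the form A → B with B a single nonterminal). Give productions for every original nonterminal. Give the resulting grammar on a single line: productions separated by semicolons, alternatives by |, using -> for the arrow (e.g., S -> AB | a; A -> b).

Unit productions: S->Y, Y->P.
Unit pairs (A ⇒* B via units): (S,P), (S,Y), (Y,P).
S: inherits non-unit rules of {P, S, Y} → YZ | ZZ | c | j | jf.
P: inherits non-unit rules of {P} → YZ | j.
Y: inherits non-unit rules of {P, Y} → YZ | ZZ | j.
Z: inherits non-unit rules of {Z} → c | cP.

S -> c | j | YZ | ZZ | jf; P -> j | YZ; Y -> j | YZ | ZZ; Z -> c | cP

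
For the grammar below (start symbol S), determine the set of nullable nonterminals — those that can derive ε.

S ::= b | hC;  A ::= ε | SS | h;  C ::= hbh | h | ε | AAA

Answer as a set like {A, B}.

{A, C}

Directly nullable (have an ε-rule): {A, C}.
Not nullable: S — each has a terminal in every rule's right-hand side or depends on a non-nullable symbol.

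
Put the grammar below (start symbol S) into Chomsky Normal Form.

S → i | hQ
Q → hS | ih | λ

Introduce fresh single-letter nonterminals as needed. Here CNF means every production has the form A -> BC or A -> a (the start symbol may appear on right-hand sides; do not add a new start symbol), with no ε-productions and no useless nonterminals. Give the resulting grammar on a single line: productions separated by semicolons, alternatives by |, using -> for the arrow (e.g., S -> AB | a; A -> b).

Nullable: {Q}; after ε-elimination: S -> h | i | hQ; Q -> hS | ih.
No unit productions to eliminate.
TERM: introduce A -> h, B -> i and substitute in every rule of length ≥2.

S -> h | i | AQ; A -> h; B -> i; Q -> AS | BA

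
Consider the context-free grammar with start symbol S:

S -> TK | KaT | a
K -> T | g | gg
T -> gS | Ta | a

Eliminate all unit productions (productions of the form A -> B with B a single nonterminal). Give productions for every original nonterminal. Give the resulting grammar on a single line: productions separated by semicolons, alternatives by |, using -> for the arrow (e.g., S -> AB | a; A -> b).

S -> a | TK | KaT; K -> a | g | Ta | gS | gg; T -> a | Ta | gS

Unit productions: K->T.
Unit pairs (A ⇒* B via units): (K,T).
S: inherits non-unit rules of {S} → KaT | TK | a.
K: inherits non-unit rules of {K, T} → Ta | a | g | gS | gg.
T: inherits non-unit rules of {T} → Ta | a | gS.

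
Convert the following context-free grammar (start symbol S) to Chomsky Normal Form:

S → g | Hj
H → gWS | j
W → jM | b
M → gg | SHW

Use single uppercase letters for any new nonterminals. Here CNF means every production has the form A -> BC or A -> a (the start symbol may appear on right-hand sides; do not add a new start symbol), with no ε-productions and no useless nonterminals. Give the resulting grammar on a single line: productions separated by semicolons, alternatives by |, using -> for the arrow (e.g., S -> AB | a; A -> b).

S -> g | HB; A -> g; B -> j; C -> WS; D -> HW; H -> j | AC; M -> AA | SD; W -> b | BM

No ε-productions.
No unit productions to eliminate.
TERM: introduce A -> g, B -> j and substitute in every rule of length ≥2.
BIN: H -> AWS becomes H -> AC, C -> WS; M -> SHW becomes M -> SD, D -> HW.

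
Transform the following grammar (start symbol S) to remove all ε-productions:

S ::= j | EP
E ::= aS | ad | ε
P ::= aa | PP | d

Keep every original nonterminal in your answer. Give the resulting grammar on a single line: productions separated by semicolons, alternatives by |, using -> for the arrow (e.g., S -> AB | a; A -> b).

S -> P | j | EP; E -> aS | ad; P -> d | PP | aa

Nullable set: {E}.
S -> EP: E nullable, giving EP | P.
Drop E -> ε.
Unchanged (no nullable symbols): S -> j; E -> aS; E -> ad; P -> PP; P -> aa; P -> d.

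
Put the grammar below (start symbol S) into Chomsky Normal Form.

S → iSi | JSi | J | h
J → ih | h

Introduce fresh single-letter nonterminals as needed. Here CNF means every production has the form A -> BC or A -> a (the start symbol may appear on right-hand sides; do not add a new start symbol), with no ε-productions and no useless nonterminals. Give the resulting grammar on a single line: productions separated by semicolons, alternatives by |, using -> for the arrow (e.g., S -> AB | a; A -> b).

No ε-productions.
After unit-elimination: S -> h | ih | JSi | iSi; J -> h | ih.
TERM: introduce B -> h, A -> i and substitute in every rule of length ≥2.
BIN: S -> ASA becomes S -> AC, C -> SA; S -> JSA becomes S -> JD, D -> SA.

S -> h | AB | AC | JD; A -> i; B -> h; C -> SA; D -> SA; J -> h | AB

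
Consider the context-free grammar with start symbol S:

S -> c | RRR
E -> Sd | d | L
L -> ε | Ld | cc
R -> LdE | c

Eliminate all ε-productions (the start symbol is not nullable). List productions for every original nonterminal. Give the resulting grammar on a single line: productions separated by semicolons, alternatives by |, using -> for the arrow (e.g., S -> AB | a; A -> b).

Nullable set: {E, L}.
E -> L: L nullable, giving L.
Drop L -> ε.
L -> Ld: L nullable, giving Ld | d.
R -> LdE: L, E nullable, giving Ld | LdE | d | dE.
Unchanged (no nullable symbols): S -> RRR; S -> c; E -> Sd; E -> d; L -> cc; R -> c.

S -> c | RRR; E -> L | d | Sd; L -> d | Ld | cc; R -> c | d | Ld | dE | LdE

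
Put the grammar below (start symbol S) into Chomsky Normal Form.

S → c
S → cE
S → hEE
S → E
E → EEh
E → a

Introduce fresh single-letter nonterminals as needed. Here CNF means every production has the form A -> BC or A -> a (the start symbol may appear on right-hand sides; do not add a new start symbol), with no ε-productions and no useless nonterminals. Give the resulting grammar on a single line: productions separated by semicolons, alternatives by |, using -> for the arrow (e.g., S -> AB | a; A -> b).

S -> a | c | AD | BE | EF; A -> h; B -> c; C -> EA; D -> EE; E -> a | EC; F -> EA

No ε-productions.
After unit-elimination: S -> a | c | cE | EEh | hEE; E -> a | EEh.
TERM: introduce B -> c, A -> h and substitute in every rule of length ≥2.
BIN: E -> EEA becomes E -> EC, C -> EA; S -> AEE becomes S -> AD, D -> EE; S -> EEA becomes S -> EF, F -> EA.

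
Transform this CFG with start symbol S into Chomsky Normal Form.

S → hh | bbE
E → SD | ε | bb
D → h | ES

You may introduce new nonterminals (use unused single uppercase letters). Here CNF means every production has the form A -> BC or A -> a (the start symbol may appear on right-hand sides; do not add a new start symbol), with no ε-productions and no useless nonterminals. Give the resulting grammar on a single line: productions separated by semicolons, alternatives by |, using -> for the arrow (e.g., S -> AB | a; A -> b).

Nullable: {E}; after ε-elimination: S -> bb | hh | bbE; D -> S | h | ES; E -> SD | bb.
After unit-elimination: S -> bb | hh | bbE; D -> h | ES | bb | hh | bbE; E -> SD | bb.
TERM: introduce A -> b, B -> h and substitute in every rule of length ≥2.
BIN: D -> AAE becomes D -> AC, C -> AE; S -> AAE becomes S -> AF, F -> AE.

S -> AA | AF | BB; A -> b; B -> h; C -> AE; D -> h | AA | AC | BB | ES; E -> AA | SD; F -> AE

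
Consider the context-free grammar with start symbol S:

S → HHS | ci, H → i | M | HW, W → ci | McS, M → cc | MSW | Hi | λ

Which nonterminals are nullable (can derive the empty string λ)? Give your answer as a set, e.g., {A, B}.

{H, M}

Directly nullable (have an ε-rule): {M}.
H is nullable via H -> M (every symbol on the right is already known nullable).
Not nullable: S, W — each has a terminal in every rule's right-hand side or depends on a non-nullable symbol.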